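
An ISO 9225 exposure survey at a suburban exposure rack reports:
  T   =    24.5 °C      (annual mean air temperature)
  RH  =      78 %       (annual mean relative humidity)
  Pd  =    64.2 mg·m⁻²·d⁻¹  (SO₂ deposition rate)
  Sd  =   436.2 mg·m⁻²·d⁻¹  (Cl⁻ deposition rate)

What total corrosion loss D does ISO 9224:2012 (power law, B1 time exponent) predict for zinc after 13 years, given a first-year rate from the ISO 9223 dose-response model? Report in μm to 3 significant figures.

D(13) = 75.8 μm

zinc: temperature factor f = -0.071·(14.5) = -1.0295
  Pd branch = 0.0129·Pd^0.44·e^(0.046·RH+f) = 1.04 μm/a
  Sd branch = 0.0175·Sd^0.57·e^(0.008·RH+0.085·T) = 8.377 μm/a
  sum: 1.04 + 8.377 → r_corr = 9.417 μm/a
Power-law: D(13) = r_corr · 13^0.813
  D(13) = 9.417 × 13^0.813 = 9.417 × 8.047 = 75.78 μm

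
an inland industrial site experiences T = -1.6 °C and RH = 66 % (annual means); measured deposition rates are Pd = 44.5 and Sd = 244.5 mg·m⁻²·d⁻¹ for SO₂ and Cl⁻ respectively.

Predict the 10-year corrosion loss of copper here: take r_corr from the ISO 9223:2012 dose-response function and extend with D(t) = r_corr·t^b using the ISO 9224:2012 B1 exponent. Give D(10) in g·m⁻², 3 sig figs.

copper: f(T) = +0.126·(T−10) [T≤10 °C] = -1.4616
  sulphur-dioxide contribution → 0.1619 μm/a
  chloride contribution → 0.4502 μm/a
  total first-year rate 0.6121 μm/a
Long-term exponent b (ISO 9224 Table 2, B1) = 0.667
  D(10) = 0.6121 × 10^0.667 = 0.6121 × 4.645 = 2.843 μm
  Mass loss = 2.843 μm × 8.96 g/cm³ = 25.48 g·m⁻²

D(10) = 25.5 g·m⁻²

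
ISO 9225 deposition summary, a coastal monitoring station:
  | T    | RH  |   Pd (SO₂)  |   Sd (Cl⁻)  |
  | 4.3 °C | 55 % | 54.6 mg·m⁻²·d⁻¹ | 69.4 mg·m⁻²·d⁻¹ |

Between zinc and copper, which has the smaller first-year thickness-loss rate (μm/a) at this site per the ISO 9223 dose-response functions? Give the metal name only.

zinc: T≤10 °C ⇒ hinge +0.038·(4.3−10) = -0.2166
  SO₂ term: 0.0129·54.6^0.44·exp(0.046·55-0.2166) = 0.758
  Cl⁻ term: 0.0175·69.4^0.57·exp(0.008·55+0.085·4.3) = 0.439
  sum: 0.758 + 0.439 → r_corr = 1.197 μm/a
copper: temperature factor f = +0.126·(-5.7) = -0.7182
  Pd branch = 0.0053·Pd^0.26·e^(0.059·RH+f) = 0.1876 μm/a
  Cl⁻ term: 0.01025·69.4^0.27·exp(0.036·55+0.049·4.3) = 0.2879
  sum: 0.1876 + 0.2879 → r_corr = 0.4756 μm/a
Ordering by μm/a: zinc (1.2) > copper (0.476)

copper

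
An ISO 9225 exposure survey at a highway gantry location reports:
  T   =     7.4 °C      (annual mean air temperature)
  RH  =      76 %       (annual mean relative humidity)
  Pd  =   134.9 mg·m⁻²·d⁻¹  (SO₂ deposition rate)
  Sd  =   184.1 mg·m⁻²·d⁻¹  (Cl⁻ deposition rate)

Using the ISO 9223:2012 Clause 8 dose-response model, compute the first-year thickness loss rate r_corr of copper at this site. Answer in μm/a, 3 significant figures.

copper: temperature factor f = +0.126·(-2.6) = -0.3276
  sulphur-dioxide contribution → 1.211 μm/a
  chloride contribution → 0.929 μm/a
  total first-year rate 2.14 μm/a

r_corr = 2.14 μm/a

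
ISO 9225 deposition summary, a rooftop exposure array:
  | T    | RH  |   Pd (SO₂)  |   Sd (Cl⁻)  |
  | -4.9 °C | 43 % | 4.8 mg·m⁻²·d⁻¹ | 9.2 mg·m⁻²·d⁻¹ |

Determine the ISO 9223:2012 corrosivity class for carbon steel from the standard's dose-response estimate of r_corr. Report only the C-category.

C2

carbon steel: f(T) = +0.150·(T−10) [T≤10 °C] = -2.2350
  Pd branch = 1.77·Pd^0.52·e^(0.02·RH+f) = 1.012 μm/a
  Sd branch = 0.102·Sd^0.62·e^(0.033·RH+0.04·T) = 1.372 μm/a
  sum: 1.012 + 1.372 → r_corr = 2.384 μm/a
ISO 9223 Table 2 (carbon steel): 1.3 < 2.38 ≤ 25 μm/a ⇒ C2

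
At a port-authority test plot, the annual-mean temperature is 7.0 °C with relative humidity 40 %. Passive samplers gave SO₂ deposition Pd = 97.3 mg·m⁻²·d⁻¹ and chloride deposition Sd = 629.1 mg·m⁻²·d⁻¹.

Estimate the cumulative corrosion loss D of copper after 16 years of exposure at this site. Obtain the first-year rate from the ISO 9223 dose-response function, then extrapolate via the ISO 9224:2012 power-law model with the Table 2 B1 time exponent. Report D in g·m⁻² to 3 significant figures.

copper: T≤10 °C ⇒ hinge +0.126·(7.0−10) = -0.3780
  SO₂ term: 0.0053·97.3^0.26·exp(0.059·40-0.3780) = 0.1265
  Cl⁻ term: 0.01025·629.1^0.27·exp(0.036·40+0.049·7.0) = 0.3473
  sum: 0.1265 + 0.3473 → r_corr = 0.4738 μm/a
ISO 9224: D(t) = r_corr · t^b with b = 0.667 (copper, B1)
  D(16) = 0.4738 × 16^0.667 = 0.4738 × 6.355 = 3.011 μm
  Mass loss = 3.011 μm × 8.96 g/cm³ = 26.98 g·m⁻²

D(16) = 27.0 g·m⁻²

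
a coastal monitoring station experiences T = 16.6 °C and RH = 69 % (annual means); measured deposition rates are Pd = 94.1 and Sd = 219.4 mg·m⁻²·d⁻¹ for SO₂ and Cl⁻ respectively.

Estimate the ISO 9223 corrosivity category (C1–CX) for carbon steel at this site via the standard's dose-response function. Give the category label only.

carbon steel: temperature factor f = -0.054·(6.6) = -0.3564
  Pd branch = 1.77·Pd^0.52·e^(0.02·RH+f) = 52.33 μm/a
  Sd branch = 0.102·Sd^0.62·e^(0.033·RH+0.04·T) = 54.63 μm/a
  r_corr = 52.33 + 54.63 = 107 μm/a
Category bounds: 80…200 μm/a bracket r_corr ⇒ C5

C5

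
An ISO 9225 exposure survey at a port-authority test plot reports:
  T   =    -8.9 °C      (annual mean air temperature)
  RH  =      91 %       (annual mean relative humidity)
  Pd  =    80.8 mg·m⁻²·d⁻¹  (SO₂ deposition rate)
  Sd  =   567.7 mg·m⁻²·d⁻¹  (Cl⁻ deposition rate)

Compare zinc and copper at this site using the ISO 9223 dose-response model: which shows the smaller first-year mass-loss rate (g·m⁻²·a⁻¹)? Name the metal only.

copper

zinc: T≤10 °C ⇒ hinge +0.038·(-8.9−10) = -0.7182
  SO₂ term: 0.0129·80.8^0.44·exp(0.046·91-0.7182) = 2.857
  Sd branch = 0.0175·Sd^0.57·e^(0.008·RH+0.085·T) = 0.6317 μm/a
  r_corr = 2.857 + 0.6317 = 3.489 μm/a
  mass loss = 3.489 μm/a × 7.14 g/cm³ = 24.91 g·m⁻²·a⁻¹
copper: f(T) = +0.126·(T−10) [T≤10 °C] = -2.3814
  Pd branch = 0.0053·Pd^0.26·e^(0.059·RH+f) = 0.3294 μm/a
  Cl⁻ term: 0.01025·567.7^0.27·exp(0.036·91+0.049·-8.9) = 0.9721
  r_corr = 0.3294 + 0.9721 = 1.301 μm/a
  mass loss = 1.301 μm/a × 8.96 g/cm³ = 11.66 g·m⁻²·a⁻¹
Ordering by g·m⁻²·a⁻¹: zinc (24.9) > copper (11.7)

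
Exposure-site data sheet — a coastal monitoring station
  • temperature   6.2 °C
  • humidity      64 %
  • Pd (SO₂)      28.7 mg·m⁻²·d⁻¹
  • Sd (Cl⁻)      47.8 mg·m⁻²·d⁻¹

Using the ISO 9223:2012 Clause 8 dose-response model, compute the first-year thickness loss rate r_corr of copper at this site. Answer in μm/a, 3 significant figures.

r_corr = 0.738 μm/a

copper: temperature factor f = +0.126·(-3.8) = -0.4788
  SO₂ term: 0.0053·28.7^0.26·exp(0.059·64-0.4788) = 0.343
  Cl⁻ term: 0.01025·47.8^0.27·exp(0.036·64+0.049·6.2) = 0.3951
  r_corr = 0.343 + 0.3951 = 0.7381 μm/a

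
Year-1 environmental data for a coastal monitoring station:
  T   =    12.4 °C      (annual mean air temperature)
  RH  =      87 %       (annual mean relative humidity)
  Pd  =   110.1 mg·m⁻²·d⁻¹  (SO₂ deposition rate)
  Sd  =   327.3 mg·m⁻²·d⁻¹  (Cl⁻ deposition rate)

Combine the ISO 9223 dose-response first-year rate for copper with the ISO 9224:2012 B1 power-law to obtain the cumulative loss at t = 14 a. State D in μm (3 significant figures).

copper: temperature factor f = -0.080·(2.4) = -0.1920
  sulphur-dioxide contribution → 2.518 μm/a
  chloride contribution → 2.06 μm/a
  total first-year rate 4.578 μm/a
Long-term exponent b (ISO 9224 Table 2, B1) = 0.667
  D(14) = 4.578 × 14^0.667 = 4.578 × 5.814 = 26.61 μm

D(14) = 26.6 μm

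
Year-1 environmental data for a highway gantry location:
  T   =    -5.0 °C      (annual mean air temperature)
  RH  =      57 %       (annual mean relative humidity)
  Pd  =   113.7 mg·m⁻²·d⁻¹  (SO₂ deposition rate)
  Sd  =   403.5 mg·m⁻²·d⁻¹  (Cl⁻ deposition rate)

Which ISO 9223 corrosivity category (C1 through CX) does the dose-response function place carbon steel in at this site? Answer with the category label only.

C3

carbon steel: temperature factor f = +0.150·(-15.0) = -2.2500
  sulphur-dioxide contribution → 6.838 μm/a
  chloride contribution → 22.61 μm/a
  total first-year rate 29.45 μm/a
ISO 9223 Table 2 (carbon steel): 25 < 29.4 ≤ 50 μm/a ⇒ C3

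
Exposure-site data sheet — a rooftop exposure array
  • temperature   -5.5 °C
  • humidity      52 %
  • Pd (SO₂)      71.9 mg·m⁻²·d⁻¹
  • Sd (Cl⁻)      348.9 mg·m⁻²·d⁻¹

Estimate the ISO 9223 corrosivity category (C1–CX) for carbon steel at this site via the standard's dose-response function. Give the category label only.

carbon steel: f(T) = +0.150·(T−10) [T≤10 °C] = -2.3250
  SO₂ term: 1.77·71.9^0.52·exp(0.02·52-2.3250) = 4.523
  Cl⁻ term: 0.102·348.9^0.62·exp(0.033·52+0.04·-5.5) = 17.17
  sum: 4.523 + 17.17 → r_corr = 21.69 μm/a
21.7 μm/a falls in (1.3, 25] for carbon steel → category C2

C2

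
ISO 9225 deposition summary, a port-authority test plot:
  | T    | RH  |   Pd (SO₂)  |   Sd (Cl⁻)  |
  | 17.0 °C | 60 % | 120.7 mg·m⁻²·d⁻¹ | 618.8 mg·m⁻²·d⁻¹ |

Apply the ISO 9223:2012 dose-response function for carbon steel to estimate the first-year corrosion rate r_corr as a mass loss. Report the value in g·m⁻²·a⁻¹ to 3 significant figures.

r_corr = 998 g·m⁻²·a⁻¹

carbon steel: T>10 °C ⇒ hinge -0.054·(17.0−10) = -0.3780
  sulphur-dioxide contribution → 48.69 μm/a
  chloride contribution → 78.45 μm/a
  total first-year rate 127.1 μm/a
Convert to mass loss: 127.1 μm/a × 7.85 g/cm³ = 998 g·m⁻²·a⁻¹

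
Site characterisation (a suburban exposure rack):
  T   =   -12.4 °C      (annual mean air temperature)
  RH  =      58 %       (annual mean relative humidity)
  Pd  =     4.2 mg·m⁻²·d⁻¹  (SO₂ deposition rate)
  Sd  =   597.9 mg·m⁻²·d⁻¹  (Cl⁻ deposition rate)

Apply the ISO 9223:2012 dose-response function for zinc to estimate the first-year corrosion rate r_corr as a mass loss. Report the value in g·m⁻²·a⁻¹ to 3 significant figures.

r_corr = 3.72 g·m⁻²·a⁻¹

zinc: temperature factor f = +0.038·(-22.4) = -0.8512
  Pd branch = 0.0129·Pd^0.44·e^(0.046·RH+f) = 0.1492 μm/a
  Cl⁻ term: 0.0175·597.9^0.57·exp(0.008·58+0.085·-12.4) = 0.3711
  sum: 0.1492 + 0.3711 → r_corr = 0.5203 μm/a
Convert to mass loss: 0.5203 μm/a × 7.14 g/cm³ = 3.715 g·m⁻²·a⁻¹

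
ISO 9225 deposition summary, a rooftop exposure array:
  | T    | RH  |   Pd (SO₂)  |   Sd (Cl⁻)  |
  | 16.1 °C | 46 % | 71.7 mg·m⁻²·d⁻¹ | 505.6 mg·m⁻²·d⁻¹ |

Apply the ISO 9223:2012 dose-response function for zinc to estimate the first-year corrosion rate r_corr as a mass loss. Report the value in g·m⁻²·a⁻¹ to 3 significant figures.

zinc: f(T) = -0.071·(T−10) [T>10 °C] = -0.4331
  Pd branch = 0.0129·Pd^0.44·e^(0.046·RH+f) = 0.4549 μm/a
  Sd branch = 0.0175·Sd^0.57·e^(0.008·RH+0.085·T) = 3.454 μm/a
  r_corr = 0.4549 + 3.454 = 3.909 μm/a
Convert to mass loss: 3.909 μm/a × 7.14 g/cm³ = 27.91 g·m⁻²·a⁻¹

r_corr = 27.9 g·m⁻²·a⁻¹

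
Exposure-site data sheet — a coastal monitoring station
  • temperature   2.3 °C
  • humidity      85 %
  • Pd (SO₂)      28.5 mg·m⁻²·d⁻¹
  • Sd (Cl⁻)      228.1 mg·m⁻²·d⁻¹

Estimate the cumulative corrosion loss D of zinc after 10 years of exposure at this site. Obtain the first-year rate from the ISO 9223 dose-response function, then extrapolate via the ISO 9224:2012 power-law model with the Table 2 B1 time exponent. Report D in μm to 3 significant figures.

D(10) = 19.7 μm

zinc: temperature factor f = +0.038·(-7.7) = -0.2926
  sulphur-dioxide contribution → 2.098 μm/a
  chloride contribution → 0.9277 μm/a
  ⇒ r_corr(zinc) = 3.025 μm/a
Long-term exponent b (ISO 9224 Table 2, B1) = 0.813
  D(10) = 3.025 × 10^0.813 = 3.025 × 6.501 = 19.67 μm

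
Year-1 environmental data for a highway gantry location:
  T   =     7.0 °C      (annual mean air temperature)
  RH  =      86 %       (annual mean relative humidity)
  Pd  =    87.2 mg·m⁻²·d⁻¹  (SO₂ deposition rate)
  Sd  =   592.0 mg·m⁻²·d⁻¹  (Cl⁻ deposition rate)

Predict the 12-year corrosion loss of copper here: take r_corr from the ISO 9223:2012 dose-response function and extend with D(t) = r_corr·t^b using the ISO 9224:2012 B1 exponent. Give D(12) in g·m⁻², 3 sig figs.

copper: f(T) = +0.126·(T−10) [T≤10 °C] = -0.3780
  SO₂ term: 0.0053·87.2^0.26·exp(0.059·86-0.3780) = 1.855
  Cl⁻ term: 0.01025·592.0^0.27·exp(0.036·86+0.049·7.0) = 1.79
  r_corr = 1.855 + 1.79 = 3.644 μm/a
Power-law: D(12) = r_corr · 12^0.667
  D(12) = 3.644 × 12^0.667 = 3.644 × 5.246 = 19.12 μm
  Mass loss = 19.12 μm × 8.96 g/cm³ = 171.3 g·m⁻²

D(12) = 171 g·m⁻²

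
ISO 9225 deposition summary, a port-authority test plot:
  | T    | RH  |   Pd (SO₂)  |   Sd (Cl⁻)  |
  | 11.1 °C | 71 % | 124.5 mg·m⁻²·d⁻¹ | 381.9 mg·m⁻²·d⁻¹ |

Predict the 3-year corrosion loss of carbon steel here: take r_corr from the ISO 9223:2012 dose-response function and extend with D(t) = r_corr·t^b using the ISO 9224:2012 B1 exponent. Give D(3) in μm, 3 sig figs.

carbon steel: temperature factor f = -0.054·(1.1) = -0.0594
  sulphur-dioxide contribution → 84.79 μm/a
  chloride contribution → 66.04 μm/a
  ⇒ r_corr(carbon steel) = 150.8 μm/a
ISO 9224: D(t) = r_corr · t^b with b = 0.523 (carbon steel, B1)
  D(3) = 150.8 × 3^0.523 = 150.8 × 1.776 = 267.9 μm

D(3) = 268 μm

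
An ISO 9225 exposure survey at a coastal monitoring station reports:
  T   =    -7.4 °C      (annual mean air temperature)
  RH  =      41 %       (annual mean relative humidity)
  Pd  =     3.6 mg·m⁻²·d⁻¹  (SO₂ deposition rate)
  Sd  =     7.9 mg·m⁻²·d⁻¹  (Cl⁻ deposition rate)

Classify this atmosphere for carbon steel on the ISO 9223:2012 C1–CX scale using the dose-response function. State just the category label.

carbon steel: T≤10 °C ⇒ hinge +0.150·(-7.4−10) = -2.6100
  SO₂ term: 1.77·3.6^0.52·exp(0.02·41-2.6100) = 0.5753
  Cl⁻ term: 0.102·7.9^0.62·exp(0.033·41+0.04·-7.4) = 1.057
  r_corr = 0.5753 + 1.057 = 1.633 μm/a
Category bounds: 1.3…25 μm/a bracket r_corr ⇒ C2

C2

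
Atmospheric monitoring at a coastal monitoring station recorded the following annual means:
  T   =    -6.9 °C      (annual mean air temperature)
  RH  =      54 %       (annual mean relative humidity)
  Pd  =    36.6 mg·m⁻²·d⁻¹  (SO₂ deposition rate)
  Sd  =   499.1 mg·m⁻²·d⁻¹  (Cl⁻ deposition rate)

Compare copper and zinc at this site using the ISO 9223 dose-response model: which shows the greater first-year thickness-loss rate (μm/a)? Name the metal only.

copper: f(T) = +0.126·(T−10) [T≤10 °C] = -2.1294
  SO₂ term: 0.0053·36.6^0.26·exp(0.059·54-2.1294) = 0.03887
  Sd branch = 0.01025·Sd^0.27·e^(0.036·RH+0.049·T) = 0.2733 μm/a
  sum: 0.03887 + 0.2733 → r_corr = 0.3122 μm/a
zinc: f(T) = +0.038·(T−10) [T≤10 °C] = -0.6422
  SO₂ term: 0.0129·36.6^0.44·exp(0.046·54-0.6422) = 0.3966
  Cl⁻ term: 0.0175·499.1^0.57·exp(0.008·54+0.085·-6.9) = 0.5175
  r_corr = 0.3966 + 0.5175 = 0.9141 μm/a
Ordering by μm/a: zinc (0.914) > copper (0.312)

zinc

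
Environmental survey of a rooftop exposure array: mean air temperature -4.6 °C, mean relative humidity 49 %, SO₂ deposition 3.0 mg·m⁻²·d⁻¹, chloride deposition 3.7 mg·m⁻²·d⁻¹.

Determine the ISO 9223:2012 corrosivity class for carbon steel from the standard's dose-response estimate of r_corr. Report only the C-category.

C2

carbon steel: T≤10 °C ⇒ hinge +0.150·(-4.6−10) = -2.1900
  Pd branch = 1.77·Pd^0.52·e^(0.02·RH+f) = 0.9345 μm/a
  Cl⁻ term: 0.102·3.7^0.62·exp(0.033·49+0.04·-4.6) = 0.9621
  r_corr = 0.9345 + 0.9621 = 1.897 μm/a
Category bounds: 1.3…25 μm/a bracket r_corr ⇒ C2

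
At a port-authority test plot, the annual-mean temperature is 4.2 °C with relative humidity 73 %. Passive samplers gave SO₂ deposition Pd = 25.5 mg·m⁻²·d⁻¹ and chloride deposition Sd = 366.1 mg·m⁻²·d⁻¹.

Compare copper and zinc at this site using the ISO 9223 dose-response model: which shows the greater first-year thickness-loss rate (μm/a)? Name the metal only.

zinc

copper: T≤10 °C ⇒ hinge +0.126·(4.2−10) = -0.7308
  SO₂ term: 0.0053·25.5^0.26·exp(0.059·73-0.7308) = 0.4396
  Cl⁻ term: 0.01025·366.1^0.27·exp(0.036·73+0.049·4.2) = 0.8582
  r_corr = 0.4396 + 0.8582 = 1.298 μm/a
zinc: f(T) = +0.038·(T−10) [T≤10 °C] = -0.2204
  SO₂ term: 0.0129·25.5^0.44·exp(0.046·73-0.2204) = 1.236
  Cl⁻ term: 0.0175·366.1^0.57·exp(0.008·73+0.085·4.2) = 1.297
  r_corr = 1.236 + 1.297 = 2.533 μm/a
Ordering by μm/a: zinc (2.53) > copper (1.3)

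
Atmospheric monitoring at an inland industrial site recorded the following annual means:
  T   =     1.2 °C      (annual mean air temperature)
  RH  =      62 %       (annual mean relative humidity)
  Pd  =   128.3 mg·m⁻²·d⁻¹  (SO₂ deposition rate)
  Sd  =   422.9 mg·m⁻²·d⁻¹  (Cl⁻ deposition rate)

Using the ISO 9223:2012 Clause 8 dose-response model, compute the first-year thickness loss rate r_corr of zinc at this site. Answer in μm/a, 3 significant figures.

zinc: T≤10 °C ⇒ hinge +0.038·(1.2−10) = -0.3344
  sulphur-dioxide contribution → 1.354 μm/a
  chloride contribution → 0.9993 μm/a
  total first-year rate 2.353 μm/a

r_corr = 2.35 μm/a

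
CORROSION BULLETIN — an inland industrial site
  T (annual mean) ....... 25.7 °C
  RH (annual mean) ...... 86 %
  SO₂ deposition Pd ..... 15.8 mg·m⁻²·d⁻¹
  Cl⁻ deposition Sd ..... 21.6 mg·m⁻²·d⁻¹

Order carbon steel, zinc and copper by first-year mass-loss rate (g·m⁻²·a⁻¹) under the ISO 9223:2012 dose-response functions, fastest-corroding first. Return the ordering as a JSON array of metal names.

carbon steel: f(T) = -0.054·(T−10) [T>10 °C] = -0.8478
  sulphur-dioxide contribution → 17.79 μm/a
  chloride contribution → 32.73 μm/a
  ⇒ r_corr(carbon steel) = 50.52 μm/a
  mass loss = 50.52 μm/a × 7.85 g/cm³ = 396.5 g·m⁻²·a⁻¹
zinc: temperature factor f = -0.071·(15.7) = -1.1147
  sulphur-dioxide contribution → 0.7447 μm/a
  chloride contribution → 1.783 μm/a
  total first-year rate 2.528 μm/a
  mass loss = 2.528 μm/a × 7.14 g/cm³ = 18.05 g·m⁻²·a⁻¹
copper: f(T) = -0.080·(T−10) [T>10 °C] = -1.2560
  sulphur-dioxide contribution → 0.4944 μm/a
  chloride contribution → 1.83 μm/a
  total first-year rate 2.325 μm/a
  mass loss = 2.325 μm/a × 8.96 g/cm³ = 20.83 g·m⁻²·a⁻¹
Ordering by g·m⁻²·a⁻¹: carbon steel (397) > copper (20.8) > zinc (18)

["carbon steel", "copper", "zinc"]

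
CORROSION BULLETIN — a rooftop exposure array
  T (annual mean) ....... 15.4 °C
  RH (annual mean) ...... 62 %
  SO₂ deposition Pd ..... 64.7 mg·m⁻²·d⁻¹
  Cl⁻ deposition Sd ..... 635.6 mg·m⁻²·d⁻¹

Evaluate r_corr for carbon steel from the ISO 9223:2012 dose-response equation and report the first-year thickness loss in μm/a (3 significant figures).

carbon steel: f(T) = -0.054·(T−10) [T>10 °C] = -0.2916
  Pd branch = 1.77·Pd^0.52·e^(0.02·RH+f) = 39.95 μm/a
  Sd branch = 0.102·Sd^0.62·e^(0.033·RH+0.04·T) = 79.92 μm/a
  r_corr = 39.95 + 79.92 = 119.9 μm/a

r_corr = 120 μm/a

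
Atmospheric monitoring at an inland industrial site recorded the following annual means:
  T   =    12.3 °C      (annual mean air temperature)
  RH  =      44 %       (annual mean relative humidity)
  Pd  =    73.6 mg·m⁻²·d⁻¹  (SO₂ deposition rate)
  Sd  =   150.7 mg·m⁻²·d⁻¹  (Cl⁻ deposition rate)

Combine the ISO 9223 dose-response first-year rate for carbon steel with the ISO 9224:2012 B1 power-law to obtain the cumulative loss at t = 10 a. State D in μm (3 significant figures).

carbon steel: temperature factor f = -0.054·(2.3) = -0.1242
  sulphur-dioxide contribution → 35.24 μm/a
  chloride contribution → 15.97 μm/a
  ⇒ r_corr(carbon steel) = 51.21 μm/a
ISO 9224: D(t) = r_corr · t^b with b = 0.523 (carbon steel, B1)
  D(10) = 51.21 × 10^0.523 = 51.21 × 3.334 = 170.7 μm

D(10) = 171 μm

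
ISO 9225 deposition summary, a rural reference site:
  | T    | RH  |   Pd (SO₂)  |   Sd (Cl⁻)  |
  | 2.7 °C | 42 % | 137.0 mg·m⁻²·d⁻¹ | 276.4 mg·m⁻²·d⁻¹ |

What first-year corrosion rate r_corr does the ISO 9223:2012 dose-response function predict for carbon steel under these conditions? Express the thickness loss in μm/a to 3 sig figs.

r_corr = 32.5 μm/a

carbon steel: temperature factor f = +0.150·(-7.3) = -1.0950
  SO₂ term: 1.77·137.0^0.52·exp(0.02·42-1.0950) = 17.71
  Cl⁻ term: 0.102·276.4^0.62·exp(0.033·42+0.04·2.7) = 14.83
  sum: 17.71 + 14.83 → r_corr = 32.55 μm/a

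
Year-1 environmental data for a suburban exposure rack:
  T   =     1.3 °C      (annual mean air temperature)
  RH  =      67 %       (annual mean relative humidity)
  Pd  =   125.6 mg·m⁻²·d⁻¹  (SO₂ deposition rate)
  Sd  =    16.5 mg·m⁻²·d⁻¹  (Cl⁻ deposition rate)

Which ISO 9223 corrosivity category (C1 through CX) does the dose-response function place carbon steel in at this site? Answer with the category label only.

C3

carbon steel: T≤10 °C ⇒ hinge +0.150·(1.3−10) = -1.3050
  Pd branch = 1.77·Pd^0.52·e^(0.02·RH+f) = 22.63 μm/a
  Cl⁻ term: 0.102·16.5^0.62·exp(0.033·67+0.04·1.3) = 5.575
  r_corr = 22.63 + 5.575 = 28.2 μm/a
28.2 μm/a falls in (25, 50] for carbon steel → category C3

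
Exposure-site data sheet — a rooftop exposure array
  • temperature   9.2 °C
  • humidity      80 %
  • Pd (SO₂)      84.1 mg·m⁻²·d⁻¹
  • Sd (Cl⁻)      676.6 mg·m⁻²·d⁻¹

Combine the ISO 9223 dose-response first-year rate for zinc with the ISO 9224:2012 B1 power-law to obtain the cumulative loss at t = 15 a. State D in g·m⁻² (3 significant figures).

D(15) = 417 g·m⁻²

zinc: f(T) = +0.038·(T−10) [T≤10 °C] = -0.0304
  sulphur-dioxide contribution → 3.487 μm/a
  chloride contribution → 2.978 μm/a
  ⇒ r_corr(zinc) = 6.465 μm/a
Power-law: D(15) = r_corr · 15^0.813
  D(15) = 6.465 × 15^0.813 = 6.465 × 9.04 = 58.44 μm
  Mass loss = 58.44 μm × 7.14 g/cm³ = 417.3 g·m⁻²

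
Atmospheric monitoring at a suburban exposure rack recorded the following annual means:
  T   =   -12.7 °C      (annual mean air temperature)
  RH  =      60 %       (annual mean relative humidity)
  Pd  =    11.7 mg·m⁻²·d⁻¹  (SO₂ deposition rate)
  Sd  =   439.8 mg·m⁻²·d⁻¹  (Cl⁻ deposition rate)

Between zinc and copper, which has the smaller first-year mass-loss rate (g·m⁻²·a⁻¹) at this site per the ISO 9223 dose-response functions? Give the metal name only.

zinc: temperature factor f = +0.038·(-22.7) = -0.8626
  sulphur-dioxide contribution → 0.2539 μm/a
  chloride contribution → 0.3086 μm/a
  ⇒ r_corr(zinc) = 0.5624 μm/a
  mass loss = 0.5624 μm/a × 7.14 g/cm³ = 4.016 g·m⁻²·a⁻¹
copper: f(T) = +0.126·(T−10) [T≤10 °C] = -2.8602
  sulphur-dioxide contribution → 0.01983 μm/a
  chloride contribution → 0.2467 μm/a
  ⇒ r_corr(copper) = 0.2666 μm/a
  mass loss = 0.2666 μm/a × 8.96 g/cm³ = 2.388 g·m⁻²·a⁻¹
Ordering by g·m⁻²·a⁻¹: zinc (4.02) > copper (2.39)

copper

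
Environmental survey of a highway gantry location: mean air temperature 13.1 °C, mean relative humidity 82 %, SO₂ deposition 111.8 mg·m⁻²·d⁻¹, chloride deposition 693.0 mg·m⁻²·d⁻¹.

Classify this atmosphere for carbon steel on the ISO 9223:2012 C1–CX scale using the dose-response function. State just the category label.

carbon steel: T>10 °C ⇒ hinge -0.054·(13.1−10) = -0.1674
  SO₂ term: 1.77·111.8^0.52·exp(0.02·82-0.1674) = 89.68
  Cl⁻ term: 0.102·693.0^0.62·exp(0.033·82+0.04·13.1) = 148.8
  r_corr = 89.68 + 148.8 = 238.5 μm/a
ISO 9223 Table 2 (carbon steel): 200 < 238 ≤ 700 μm/a ⇒ CX

CX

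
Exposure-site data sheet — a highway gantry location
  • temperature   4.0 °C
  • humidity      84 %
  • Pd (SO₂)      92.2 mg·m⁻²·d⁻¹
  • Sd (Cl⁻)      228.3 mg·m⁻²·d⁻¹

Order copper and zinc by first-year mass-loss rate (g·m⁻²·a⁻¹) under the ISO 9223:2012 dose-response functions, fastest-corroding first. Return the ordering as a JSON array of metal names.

copper: T≤10 °C ⇒ hinge +0.126·(4.0−10) = -0.7560
  SO₂ term: 0.0053·92.2^0.26·exp(0.059·84-0.7560) = 1.146
  Sd branch = 0.01025·Sd^0.27·e^(0.036·RH+0.049·T) = 1.112 μm/a
  r_corr = 1.146 + 1.112 = 2.257 μm/a
  mass loss = 2.257 μm/a × 8.96 g/cm³ = 20.23 g·m⁻²·a⁻¹
zinc: T≤10 °C ⇒ hinge +0.038·(4.0−10) = -0.2280
  SO₂ term: 0.0129·92.2^0.44·exp(0.046·84-0.2280) = 3.582
  Cl⁻ term: 0.0175·228.3^0.57·exp(0.008·84+0.085·4.0) = 1.064
  r_corr = 3.582 + 1.064 = 4.646 μm/a
  mass loss = 4.646 μm/a × 7.14 g/cm³ = 33.17 g·m⁻²·a⁻¹
Ordering by g·m⁻²·a⁻¹: zinc (33.2) > copper (20.2)

["zinc", "copper"]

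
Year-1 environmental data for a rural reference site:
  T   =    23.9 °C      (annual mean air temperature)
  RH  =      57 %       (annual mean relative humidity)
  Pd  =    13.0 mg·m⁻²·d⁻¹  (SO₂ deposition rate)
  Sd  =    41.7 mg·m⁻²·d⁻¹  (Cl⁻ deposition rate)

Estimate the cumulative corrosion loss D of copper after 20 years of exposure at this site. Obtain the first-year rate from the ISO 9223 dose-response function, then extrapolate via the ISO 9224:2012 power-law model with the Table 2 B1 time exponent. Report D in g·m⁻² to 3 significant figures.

D(20) = 53.0 g·m⁻²

copper: temperature factor f = -0.080·(13.9) = -1.1120
  SO₂ term: 0.0053·13.0^0.26·exp(0.059·57-1.1120) = 0.09806
  Cl⁻ term: 0.01025·41.7^0.27·exp(0.036·57+0.049·23.9) = 0.7046
  r_corr = 0.09806 + 0.7046 = 0.8026 μm/a
ISO 9224: D(t) = r_corr · t^b with b = 0.667 (copper, B1)
  D(20) = 0.8026 × 20^0.667 = 0.8026 × 7.375 = 5.92 μm
  Mass loss = 5.92 μm × 8.96 g/cm³ = 53.04 g·m⁻²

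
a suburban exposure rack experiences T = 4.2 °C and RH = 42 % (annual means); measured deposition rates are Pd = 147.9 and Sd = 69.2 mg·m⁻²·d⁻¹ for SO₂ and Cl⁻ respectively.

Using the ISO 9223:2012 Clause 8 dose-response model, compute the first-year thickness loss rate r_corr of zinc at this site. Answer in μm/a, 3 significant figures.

zinc: temperature factor f = +0.038·(-5.8) = -0.2204
  Pd branch = 0.0129·Pd^0.44·e^(0.046·RH+f) = 0.6437 μm/a
  Sd branch = 0.0175·Sd^0.57·e^(0.008·RH+0.085·T) = 0.3916 μm/a
  r_corr = 0.6437 + 0.3916 = 1.035 μm/a

r_corr = 1.04 μm/a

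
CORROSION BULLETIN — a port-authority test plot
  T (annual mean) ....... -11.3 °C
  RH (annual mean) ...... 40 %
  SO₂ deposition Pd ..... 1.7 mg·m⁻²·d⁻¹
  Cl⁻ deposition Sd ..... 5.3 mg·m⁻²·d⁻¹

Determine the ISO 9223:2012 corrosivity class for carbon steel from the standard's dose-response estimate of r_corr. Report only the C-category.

C1

carbon steel: temperature factor f = +0.150·(-21.3) = -3.1950
  SO₂ term: 1.77·1.7^0.52·exp(0.02·40-3.1950) = 0.2127
  Sd branch = 0.102·Sd^0.62·e^(0.033·RH+0.04·T) = 0.6833 μm/a
  sum: 0.2127 + 0.6833 → r_corr = 0.896 μm/a
ISO 9223 Table 2 (carbon steel): 0 < 0.896 ≤ 1.3 μm/a ⇒ C1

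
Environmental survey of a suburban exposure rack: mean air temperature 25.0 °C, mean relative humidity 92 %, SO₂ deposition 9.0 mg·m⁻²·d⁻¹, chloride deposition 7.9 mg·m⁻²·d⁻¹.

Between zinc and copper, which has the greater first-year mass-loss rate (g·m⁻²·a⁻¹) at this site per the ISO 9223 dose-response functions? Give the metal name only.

copper

zinc: temperature factor f = -0.071·(15.0) = -1.0650
  Pd branch = 0.0129·Pd^0.44·e^(0.046·RH+f) = 0.8051 μm/a
  Sd branch = 0.0175·Sd^0.57·e^(0.008·RH+0.085·T) = 0.9936 μm/a
  r_corr = 0.8051 + 0.9936 = 1.799 μm/a
  mass loss = 1.799 μm/a × 7.14 g/cm³ = 12.84 g·m⁻²·a⁻¹
copper: temperature factor f = -0.080·(15.0) = -1.2000
  SO₂ term: 0.0053·9.0^0.26·exp(0.059·92-1.2000) = 0.6435
  Cl⁻ term: 0.01025·7.9^0.27·exp(0.036·92+0.049·25.0) = 1.673
  sum: 0.6435 + 1.673 → r_corr = 2.316 μm/a
  mass loss = 2.316 μm/a × 8.96 g/cm³ = 20.76 g·m⁻²·a⁻¹
Ordering by g·m⁻²·a⁻¹: copper (20.8) > zinc (12.8)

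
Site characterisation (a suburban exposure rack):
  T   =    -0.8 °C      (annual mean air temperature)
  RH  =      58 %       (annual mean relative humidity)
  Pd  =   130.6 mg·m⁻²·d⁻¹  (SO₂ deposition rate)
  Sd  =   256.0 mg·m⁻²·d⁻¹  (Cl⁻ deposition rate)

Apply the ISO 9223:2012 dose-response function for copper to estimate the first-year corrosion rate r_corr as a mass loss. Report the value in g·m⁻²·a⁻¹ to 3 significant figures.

copper: temperature factor f = +0.126·(-10.8) = -1.3608
  SO₂ term: 0.0053·130.6^0.26·exp(0.059·58-1.3608) = 0.1478
  Sd branch = 0.01025·Sd^0.27·e^(0.036·RH+0.049·T) = 0.3554 μm/a
  sum: 0.1478 + 0.3554 → r_corr = 0.5032 μm/a
Convert to mass loss: 0.5032 μm/a × 8.96 g/cm³ = 4.509 g·m⁻²·a⁻¹

r_corr = 4.51 g·m⁻²·a⁻¹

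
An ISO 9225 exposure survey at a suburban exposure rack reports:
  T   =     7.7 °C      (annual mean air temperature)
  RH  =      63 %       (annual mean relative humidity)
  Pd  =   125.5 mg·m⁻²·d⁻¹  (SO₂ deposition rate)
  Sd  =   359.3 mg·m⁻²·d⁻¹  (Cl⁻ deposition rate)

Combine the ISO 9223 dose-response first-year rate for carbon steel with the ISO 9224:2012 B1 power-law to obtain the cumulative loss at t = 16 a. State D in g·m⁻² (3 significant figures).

D(16) = 3.25e+03 g·m⁻²

carbon steel: temperature factor f = +0.150·(-2.3) = -0.3450
  sulphur-dioxide contribution → 54.53 μm/a
  chloride contribution → 42.62 μm/a
  ⇒ r_corr(carbon steel) = 97.15 μm/a
Long-term exponent b (ISO 9224 Table 2, B1) = 0.523
  D(16) = 97.15 × 16^0.523 = 97.15 × 4.263 = 414.2 μm
  Mass loss = 414.2 μm × 7.85 g/cm³ = 3252 g·m⁻²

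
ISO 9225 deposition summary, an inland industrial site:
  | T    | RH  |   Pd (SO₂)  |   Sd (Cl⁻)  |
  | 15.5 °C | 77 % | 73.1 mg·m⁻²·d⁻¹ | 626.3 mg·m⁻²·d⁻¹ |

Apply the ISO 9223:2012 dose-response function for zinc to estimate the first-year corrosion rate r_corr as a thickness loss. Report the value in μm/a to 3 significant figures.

zinc: f(T) = -0.071·(T−10) [T>10 °C] = -0.3905
  Pd branch = 0.0129·Pd^0.44·e^(0.046·RH+f) = 1.992 μm/a
  Cl⁻ term: 0.0175·626.3^0.57·exp(0.008·77+0.085·15.5) = 4.752
  r_corr = 1.992 + 4.752 = 6.745 μm/a

r_corr = 6.74 μm/a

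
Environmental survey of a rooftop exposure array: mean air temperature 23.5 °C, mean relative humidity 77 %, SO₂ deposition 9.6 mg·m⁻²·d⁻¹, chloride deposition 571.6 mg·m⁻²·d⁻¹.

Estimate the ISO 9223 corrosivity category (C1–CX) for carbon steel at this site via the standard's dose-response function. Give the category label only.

C5

carbon steel: f(T) = -0.054·(T−10) [T>10 °C] = -0.7290
  sulphur-dioxide contribution → 12.91 μm/a
  chloride contribution → 169.7 μm/a
  ⇒ r_corr(carbon steel) = 182.6 μm/a
Category bounds: 80…200 μm/a bracket r_corr ⇒ C5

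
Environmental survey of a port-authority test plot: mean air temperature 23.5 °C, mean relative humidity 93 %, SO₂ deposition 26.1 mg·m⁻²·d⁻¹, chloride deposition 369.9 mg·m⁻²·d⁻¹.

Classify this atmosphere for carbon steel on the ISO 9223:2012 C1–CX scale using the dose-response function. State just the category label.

CX

carbon steel: T>10 °C ⇒ hinge -0.054·(23.5−10) = -0.7290
  Pd branch = 1.77·Pd^0.52·e^(0.02·RH+f) = 29.91 μm/a
  Cl⁻ term: 0.102·369.9^0.62·exp(0.033·93+0.04·23.5) = 219.7
  sum: 29.91 + 219.7 → r_corr = 249.6 μm/a
ISO 9223 Table 2 (carbon steel): 200 < 250 ≤ 700 μm/a ⇒ CX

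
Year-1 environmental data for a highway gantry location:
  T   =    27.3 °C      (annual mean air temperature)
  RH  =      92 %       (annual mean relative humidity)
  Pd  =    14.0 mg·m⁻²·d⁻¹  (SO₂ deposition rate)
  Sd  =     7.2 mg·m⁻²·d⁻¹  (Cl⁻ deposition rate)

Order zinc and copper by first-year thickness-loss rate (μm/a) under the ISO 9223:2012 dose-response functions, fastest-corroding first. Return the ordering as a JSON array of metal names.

zinc: temperature factor f = -0.071·(17.3) = -1.2283
  Pd branch = 0.0129·Pd^0.44·e^(0.046·RH+f) = 0.8306 μm/a
  Sd branch = 0.0175·Sd^0.57·e^(0.008·RH+0.085·T) = 1.146 μm/a
  sum: 0.8306 + 1.146 → r_corr = 1.976 μm/a
copper: f(T) = -0.080·(T−10) [T>10 °C] = -1.3840
  Pd branch = 0.0053·Pd^0.26·e^(0.059·RH+f) = 0.6006 μm/a
  Cl⁻ term: 0.01025·7.2^0.27·exp(0.036·92+0.049·27.3) = 1.826
  sum: 0.6006 + 1.826 → r_corr = 2.427 μm/a
Ordering by μm/a: copper (2.43) > zinc (1.98)

["copper", "zinc"]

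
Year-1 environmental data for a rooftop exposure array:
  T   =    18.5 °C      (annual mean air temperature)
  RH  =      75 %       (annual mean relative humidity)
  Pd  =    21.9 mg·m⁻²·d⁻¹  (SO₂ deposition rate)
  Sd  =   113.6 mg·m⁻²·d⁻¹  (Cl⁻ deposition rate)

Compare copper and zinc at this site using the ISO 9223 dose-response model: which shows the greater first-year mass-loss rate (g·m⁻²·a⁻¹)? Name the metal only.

copper: temperature factor f = -0.080·(8.5) = -0.6800
  sulphur-dioxide contribution → 0.5003 μm/a
  chloride contribution → 1.355 μm/a
  ⇒ r_corr(copper) = 1.855 μm/a
  mass loss = 1.855 μm/a × 8.96 g/cm³ = 16.62 g·m⁻²·a⁻¹
zinc: temperature factor f = -0.071·(8.5) = -0.6035
  sulphur-dioxide contribution → 0.8642 μm/a
  chloride contribution → 2.281 μm/a
  ⇒ r_corr(zinc) = 3.145 μm/a
  mass loss = 3.145 μm/a × 7.14 g/cm³ = 22.46 g·m⁻²·a⁻¹
Ordering by g·m⁻²·a⁻¹: zinc (22.5) > copper (16.6)

zinc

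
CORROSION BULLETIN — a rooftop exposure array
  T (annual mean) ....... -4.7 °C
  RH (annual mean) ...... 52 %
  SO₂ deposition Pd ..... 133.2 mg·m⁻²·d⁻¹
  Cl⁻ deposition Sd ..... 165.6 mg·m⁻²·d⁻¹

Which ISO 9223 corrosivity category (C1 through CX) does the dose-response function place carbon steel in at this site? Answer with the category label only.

carbon steel: temperature factor f = +0.150·(-14.7) = -2.2050
  sulphur-dioxide contribution → 7.027 μm/a
  chloride contribution → 11.17 μm/a
  ⇒ r_corr(carbon steel) = 18.2 μm/a
ISO 9223 Table 2 (carbon steel): 1.3 < 18.2 ≤ 25 μm/a ⇒ C2

C2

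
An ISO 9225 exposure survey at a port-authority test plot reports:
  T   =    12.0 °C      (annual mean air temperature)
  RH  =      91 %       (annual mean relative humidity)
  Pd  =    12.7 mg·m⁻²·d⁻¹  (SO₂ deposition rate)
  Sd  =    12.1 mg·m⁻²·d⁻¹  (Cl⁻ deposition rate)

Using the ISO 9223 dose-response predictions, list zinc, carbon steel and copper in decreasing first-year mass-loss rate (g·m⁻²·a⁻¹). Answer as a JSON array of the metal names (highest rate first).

["carbon steel", "copper", "zinc"]

zinc: temperature factor f = -0.071·(2.0) = -0.1420
  SO₂ term: 0.0129·12.7^0.44·exp(0.046·91-0.1420) = 2.252
  Sd branch = 0.0175·Sd^0.57·e^(0.008·RH+0.085·T) = 0.4163 μm/a
  sum: 2.252 + 0.4163 → r_corr = 2.668 μm/a
  mass loss = 2.668 μm/a × 7.14 g/cm³ = 19.05 g·m⁻²·a⁻¹
carbon steel: temperature factor f = -0.054·(2.0) = -0.1080
  SO₂ term: 1.77·12.7^0.52·exp(0.02·91-0.1080) = 36.77
  Cl⁻ term: 0.102·12.1^0.62·exp(0.033·91+0.04·12.0) = 15.58
  r_corr = 36.77 + 15.58 = 52.35 μm/a
  mass loss = 52.35 μm/a × 7.85 g/cm³ = 410.9 g·m⁻²·a⁻¹
copper: temperature factor f = -0.080·(2.0) = -0.1600
  SO₂ term: 0.0053·12.7^0.26·exp(0.059·91-0.1600) = 1.877
  Sd branch = 0.01025·Sd^0.27·e^(0.036·RH+0.049·T) = 0.9576 μm/a
  r_corr = 1.877 + 0.9576 = 2.835 μm/a
  mass loss = 2.835 μm/a × 8.96 g/cm³ = 25.4 g·m⁻²·a⁻¹
Ordering by g·m⁻²·a⁻¹: carbon steel (411) > copper (25.4) > zinc (19.1)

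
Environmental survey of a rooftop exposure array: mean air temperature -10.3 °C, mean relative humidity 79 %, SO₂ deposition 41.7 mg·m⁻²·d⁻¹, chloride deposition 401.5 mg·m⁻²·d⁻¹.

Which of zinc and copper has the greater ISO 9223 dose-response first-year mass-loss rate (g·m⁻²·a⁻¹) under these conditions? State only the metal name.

zinc: T≤10 °C ⇒ hinge +0.038·(-10.3−10) = -0.7714
  SO₂ term: 0.0129·41.7^0.44·exp(0.046·79-0.7714) = 1.166
  Sd branch = 0.0175·Sd^0.57·e^(0.008·RH+0.085·T) = 0.4182 μm/a
  r_corr = 1.166 + 0.4182 = 1.584 μm/a
  mass loss = 1.584 μm/a × 7.14 g/cm³ = 11.31 g·m⁻²·a⁻¹
copper: temperature factor f = +0.126·(-20.3) = -2.5578
  Pd branch = 0.0053·Pd^0.26·e^(0.059·RH+f) = 0.1145 μm/a
  Sd branch = 0.01025·Sd^0.27·e^(0.036·RH+0.049·T) = 0.5366 μm/a
  sum: 0.1145 + 0.5366 → r_corr = 0.6511 μm/a
  mass loss = 0.6511 μm/a × 8.96 g/cm³ = 5.834 g·m⁻²·a⁻¹
Ordering by g·m⁻²·a⁻¹: zinc (11.3) > copper (5.83)

zinc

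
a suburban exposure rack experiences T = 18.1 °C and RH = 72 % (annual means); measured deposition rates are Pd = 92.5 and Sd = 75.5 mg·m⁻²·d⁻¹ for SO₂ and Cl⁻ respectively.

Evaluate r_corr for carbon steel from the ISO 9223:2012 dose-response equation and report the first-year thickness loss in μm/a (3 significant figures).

carbon steel: T>10 °C ⇒ hinge -0.054·(18.1−10) = -0.4374
  SO₂ term: 1.77·92.5^0.52·exp(0.02·72-0.4374) = 50.79
  Sd branch = 0.102·Sd^0.62·e^(0.033·RH+0.04·T) = 33.06 μm/a
  r_corr = 50.79 + 33.06 = 83.85 μm/a

r_corr = 83.8 μm/a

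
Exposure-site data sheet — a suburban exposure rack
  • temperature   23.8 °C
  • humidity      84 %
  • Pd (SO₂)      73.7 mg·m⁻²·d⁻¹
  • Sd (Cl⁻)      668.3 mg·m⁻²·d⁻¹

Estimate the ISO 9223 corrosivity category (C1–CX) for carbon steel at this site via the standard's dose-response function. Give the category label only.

CX

carbon steel: f(T) = -0.054·(T−10) [T>10 °C] = -0.7452
  Pd branch = 1.77·Pd^0.52·e^(0.02·RH+f) = 42.17 μm/a
  Sd branch = 0.102·Sd^0.62·e^(0.033·RH+0.04·T) = 238.4 μm/a
  sum: 42.17 + 238.4 → r_corr = 280.6 μm/a
ISO 9223 Table 2 (carbon steel): 200 < 281 ≤ 700 μm/a ⇒ CX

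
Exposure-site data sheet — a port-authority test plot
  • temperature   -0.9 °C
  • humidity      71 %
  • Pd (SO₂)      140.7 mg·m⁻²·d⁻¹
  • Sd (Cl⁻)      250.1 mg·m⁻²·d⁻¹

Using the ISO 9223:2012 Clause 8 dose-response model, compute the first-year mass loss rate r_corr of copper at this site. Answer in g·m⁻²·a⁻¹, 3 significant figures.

copper: temperature factor f = +0.126·(-10.9) = -1.3734
  Pd branch = 0.0053·Pd^0.26·e^(0.059·RH+f) = 0.3204 μm/a
  Sd branch = 0.01025·Sd^0.27·e^(0.036·RH+0.049·T) = 0.5612 μm/a
  sum: 0.3204 + 0.5612 → r_corr = 0.8816 μm/a
Convert to mass loss: 0.8816 μm/a × 8.96 g/cm³ = 7.899 g·m⁻²·a⁻¹

r_corr = 7.90 g·m⁻²·a⁻¹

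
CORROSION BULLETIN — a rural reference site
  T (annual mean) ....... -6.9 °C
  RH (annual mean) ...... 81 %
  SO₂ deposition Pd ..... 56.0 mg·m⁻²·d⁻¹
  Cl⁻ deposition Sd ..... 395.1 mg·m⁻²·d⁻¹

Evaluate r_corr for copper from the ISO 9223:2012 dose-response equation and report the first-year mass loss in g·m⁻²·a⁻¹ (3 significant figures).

r_corr = 7.99 g·m⁻²·a⁻¹

copper: T≤10 °C ⇒ hinge +0.126·(-6.9−10) = -2.1294
  sulphur-dioxide contribution → 0.2136 μm/a
  chloride contribution → 0.6783 μm/a
  total first-year rate 0.8918 μm/a
Convert to mass loss: 0.8918 μm/a × 8.96 g/cm³ = 7.991 g·m⁻²·a⁻¹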